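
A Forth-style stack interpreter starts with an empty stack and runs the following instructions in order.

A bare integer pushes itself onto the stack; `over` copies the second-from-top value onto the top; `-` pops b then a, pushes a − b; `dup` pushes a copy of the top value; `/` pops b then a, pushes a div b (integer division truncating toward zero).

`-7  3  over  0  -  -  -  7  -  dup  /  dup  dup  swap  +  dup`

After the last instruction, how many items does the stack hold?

3

-7   : -7
3    : -7 3
over : -7 3 -7
0    : -7 3 -7 0
-    : -7 3 -7
-    : -7 10
-    : -17
7    : -17 7
-    : -24
dup  : -24 -24
/    : 1
dup  : 1 1
dup  : 1 1 1
swap : 1 1 1
+    : 1 2
dup  : 1 2 2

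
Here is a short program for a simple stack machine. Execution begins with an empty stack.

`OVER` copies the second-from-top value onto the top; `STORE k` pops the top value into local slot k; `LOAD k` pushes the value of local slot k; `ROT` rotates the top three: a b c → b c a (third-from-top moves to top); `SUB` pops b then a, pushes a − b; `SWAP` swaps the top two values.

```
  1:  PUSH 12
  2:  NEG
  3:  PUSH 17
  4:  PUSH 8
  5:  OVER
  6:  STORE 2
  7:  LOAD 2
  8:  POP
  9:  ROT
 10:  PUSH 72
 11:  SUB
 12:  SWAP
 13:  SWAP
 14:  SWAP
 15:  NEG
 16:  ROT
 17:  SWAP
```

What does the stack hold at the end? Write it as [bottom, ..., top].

[-84, 17, -8]

PUSH 12 → 12
NEG     → -12
PUSH 17 → -12 17
PUSH 8  → -12 17 8
OVER    → -12 17 8 17
STORE 2 → -12 17 8
LOAD 2  → -12 17 8 17
POP     → -12 17 8
ROT     → 17 8 -12
PUSH 72 → 17 8 -12 72
SUB     → 17 8 -84
SWAP    → 17 -84 8
SWAP    → 17 8 -84
SWAP    → 17 -84 8
NEG     → 17 -84 -8
ROT     → -84 -8 17
SWAP    → -84 17 -8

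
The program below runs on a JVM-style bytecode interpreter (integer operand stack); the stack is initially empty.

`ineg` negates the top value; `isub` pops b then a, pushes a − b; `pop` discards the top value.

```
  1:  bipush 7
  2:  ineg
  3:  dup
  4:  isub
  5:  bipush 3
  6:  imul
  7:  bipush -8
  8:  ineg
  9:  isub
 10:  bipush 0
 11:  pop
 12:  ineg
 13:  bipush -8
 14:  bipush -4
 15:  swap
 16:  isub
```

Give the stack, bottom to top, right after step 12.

[8]

bipush 7  : 7
ineg      : -7
dup       : -7 -7
isub      : 0
bipush 3  : 0 3
imul      : 0
bipush -8 : 0 -8
ineg      : 0 8
isub      : -8
bipush 0  : -8 0
pop       : -8
ineg      : 8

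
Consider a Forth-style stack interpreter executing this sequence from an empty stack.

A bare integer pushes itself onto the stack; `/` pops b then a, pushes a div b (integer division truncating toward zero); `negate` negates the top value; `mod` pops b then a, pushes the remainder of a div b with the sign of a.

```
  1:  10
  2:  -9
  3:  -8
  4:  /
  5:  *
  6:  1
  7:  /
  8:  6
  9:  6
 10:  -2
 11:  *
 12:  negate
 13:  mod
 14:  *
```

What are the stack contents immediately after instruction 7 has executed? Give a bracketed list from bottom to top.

10 -> [10]
-9 -> [10, -9]
-8 -> [10, -9, -8]
/  -> [10, 1]
*  -> [10]
1  -> [10, 1]
/  -> [10]

[10]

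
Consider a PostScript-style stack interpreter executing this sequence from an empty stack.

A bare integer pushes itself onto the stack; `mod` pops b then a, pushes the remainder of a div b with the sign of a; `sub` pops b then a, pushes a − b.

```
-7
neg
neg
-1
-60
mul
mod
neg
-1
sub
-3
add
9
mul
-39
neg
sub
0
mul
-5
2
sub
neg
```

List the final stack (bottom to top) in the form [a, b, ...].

-7   [-7]
neg  [7]
neg  [-7]
-1   [-7, -1]
-60  [-7, -1, -60]
mul  [-7, 60]
mod  [-7]
neg  [7]
-1   [7, -1]
sub  [8]
-3   [8, -3]
add  [5]
9    [5, 9]
mul  [45]
-39  [45, -39]
neg  [45, 39]
sub  [6]
0    [6, 0]
mul  [0]
-5   [0, -5]
2    [0, -5, 2]
sub  [0, -7]
neg  [0, 7]

[0, 7]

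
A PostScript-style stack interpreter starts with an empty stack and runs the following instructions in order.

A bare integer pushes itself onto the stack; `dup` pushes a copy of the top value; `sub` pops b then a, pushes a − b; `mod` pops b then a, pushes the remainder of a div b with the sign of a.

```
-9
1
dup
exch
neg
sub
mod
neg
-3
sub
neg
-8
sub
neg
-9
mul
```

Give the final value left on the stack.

-9    [-9]
1     [-9, 1]
dup   [-9, 1, 1]
exch  [-9, 1, 1]
neg   [-9, 1, -1]
sub   [-9, 2]
mod   [-1]
neg   [1]
-3    [1, -3]
sub   [4]
neg   [-4]
-8    [-4, -8]
sub   [4]
neg   [-4]
-9    [-4, -9]
mul   [36]

36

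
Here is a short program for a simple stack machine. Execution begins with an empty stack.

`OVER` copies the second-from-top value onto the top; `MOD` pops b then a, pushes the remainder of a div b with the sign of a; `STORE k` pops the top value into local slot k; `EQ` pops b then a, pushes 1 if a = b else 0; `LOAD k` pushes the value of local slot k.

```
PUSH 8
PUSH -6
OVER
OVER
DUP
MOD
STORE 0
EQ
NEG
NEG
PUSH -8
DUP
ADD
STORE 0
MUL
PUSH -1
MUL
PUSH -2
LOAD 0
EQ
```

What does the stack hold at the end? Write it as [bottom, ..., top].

[0, 0]

PUSH 8  → 8
PUSH -6 → 8 -6
OVER    → 8 -6 8
OVER    → 8 -6 8 -6
DUP     → 8 -6 8 -6 -6
MOD     → 8 -6 8 0
STORE 0 → 8 -6 8
EQ      → 8 0
NEG     → 8 0
NEG     → 8 0
PUSH -8 → 8 0 -8
DUP     → 8 0 -8 -8
ADD     → 8 0 -16
STORE 0 → 8 0
MUL     → 0
PUSH -1 → 0 -1
MUL     → 0
PUSH -2 → 0 -2
LOAD 0  → 0 -2 -16
EQ      → 0 0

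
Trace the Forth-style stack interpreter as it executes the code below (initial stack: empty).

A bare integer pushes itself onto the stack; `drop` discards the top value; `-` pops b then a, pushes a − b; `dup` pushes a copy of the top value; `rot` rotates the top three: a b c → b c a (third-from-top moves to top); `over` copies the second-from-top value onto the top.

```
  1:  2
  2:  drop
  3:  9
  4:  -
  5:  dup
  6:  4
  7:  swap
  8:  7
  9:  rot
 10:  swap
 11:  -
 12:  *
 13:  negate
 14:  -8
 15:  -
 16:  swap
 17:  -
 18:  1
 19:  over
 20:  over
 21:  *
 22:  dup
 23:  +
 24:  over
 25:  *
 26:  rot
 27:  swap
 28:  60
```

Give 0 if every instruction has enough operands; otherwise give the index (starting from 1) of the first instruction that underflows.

4

2     [2]
drop  []
9     [9]
-  — needs 2 operands, stack has 1 → underflow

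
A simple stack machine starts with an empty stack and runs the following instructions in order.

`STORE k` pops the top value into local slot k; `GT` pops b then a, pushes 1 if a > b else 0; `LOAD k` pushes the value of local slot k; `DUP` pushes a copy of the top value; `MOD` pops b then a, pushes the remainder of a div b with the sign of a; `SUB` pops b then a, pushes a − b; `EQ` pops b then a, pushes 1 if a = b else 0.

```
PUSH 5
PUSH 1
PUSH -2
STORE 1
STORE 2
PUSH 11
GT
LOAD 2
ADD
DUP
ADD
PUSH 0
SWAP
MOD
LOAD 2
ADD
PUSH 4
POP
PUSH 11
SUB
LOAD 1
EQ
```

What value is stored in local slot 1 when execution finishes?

PUSH 5   [5]
PUSH 1   [5, 1]
PUSH -2  [5, 1, -2]
STORE 1  [5, 1]
STORE 2  [5]
PUSH 11  [5, 11]
GT       [0]
LOAD 2   [0, 1]
ADD      [1]
DUP      [1, 1]
ADD      [2]
PUSH 0   [2, 0]
SWAP     [0, 2]
MOD      [0]
LOAD 2   [0, 1]
ADD      [1]
PUSH 4   [1, 4]
POP      [1]
PUSH 11  [1, 11]
SUB      [-10]
LOAD 1   [-10, -2]
EQ       [0]

-2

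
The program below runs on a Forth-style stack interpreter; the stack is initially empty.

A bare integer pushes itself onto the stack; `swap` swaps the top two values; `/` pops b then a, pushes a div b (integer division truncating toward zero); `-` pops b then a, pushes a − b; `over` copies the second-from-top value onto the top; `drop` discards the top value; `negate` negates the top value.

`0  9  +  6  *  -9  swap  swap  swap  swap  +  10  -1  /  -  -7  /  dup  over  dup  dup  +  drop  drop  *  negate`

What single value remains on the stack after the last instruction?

-49

0      → [0]
9      → [0, 9]
+      → [9]
6      → [9, 6]
*      → [54]
-9     → [54, -9]
swap   → [-9, 54]
swap   → [54, -9]
swap   → [-9, 54]
swap   → [54, -9]
+      → [45]
10     → [45, 10]
-1     → [45, 10, -1]
/      → [45, -10]
-      → [55]
-7     → [55, -7]
/      → [-7]
dup    → [-7, -7]
over   → [-7, -7, -7]
dup    → [-7, -7, -7, -7]
dup    → [-7, -7, -7, -7, -7]
+      → [-7, -7, -7, -14]
drop   → [-7, -7, -7]
drop   → [-7, -7]
*      → [49]
negate → [-49]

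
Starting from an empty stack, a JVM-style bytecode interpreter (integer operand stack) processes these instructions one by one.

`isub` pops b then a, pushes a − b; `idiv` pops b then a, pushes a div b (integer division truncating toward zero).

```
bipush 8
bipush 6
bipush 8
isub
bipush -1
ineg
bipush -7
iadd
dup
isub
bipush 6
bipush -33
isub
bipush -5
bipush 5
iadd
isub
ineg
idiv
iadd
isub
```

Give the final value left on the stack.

10

bipush 8   → [8]
bipush 6   → [8, 6]
bipush 8   → [8, 6, 8]
isub       → [8, -2]
bipush -1  → [8, -2, -1]
ineg       → [8, -2, 1]
bipush -7  → [8, -2, 1, -7]
iadd       → [8, -2, -6]
dup        → [8, -2, -6, -6]
isub       → [8, -2, 0]
bipush 6   → [8, -2, 0, 6]
bipush -33 → [8, -2, 0, 6, -33]
isub       → [8, -2, 0, 39]
bipush -5  → [8, -2, 0, 39, -5]
bipush 5   → [8, -2, 0, 39, -5, 5]
iadd       → [8, -2, 0, 39, 0]
isub       → [8, -2, 0, 39]
ineg       → [8, -2, 0, -39]
idiv       → [8, -2, 0]
iadd       → [8, -2]
isub       → [10]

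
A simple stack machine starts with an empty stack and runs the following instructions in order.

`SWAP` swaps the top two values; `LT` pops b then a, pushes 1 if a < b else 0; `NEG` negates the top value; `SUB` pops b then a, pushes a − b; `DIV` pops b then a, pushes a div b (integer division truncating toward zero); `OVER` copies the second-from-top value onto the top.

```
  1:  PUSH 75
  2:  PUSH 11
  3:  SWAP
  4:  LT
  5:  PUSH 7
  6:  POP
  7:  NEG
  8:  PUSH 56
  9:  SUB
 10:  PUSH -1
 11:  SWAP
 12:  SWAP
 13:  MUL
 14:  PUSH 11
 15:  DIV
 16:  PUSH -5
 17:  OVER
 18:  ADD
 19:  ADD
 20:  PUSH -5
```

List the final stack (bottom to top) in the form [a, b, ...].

PUSH 75 : 75
PUSH 11 : 75 11
SWAP    : 11 75
LT      : 1
PUSH 7  : 1 7
POP     : 1
NEG     : -1
PUSH 56 : -1 56
SUB     : -57
PUSH -1 : -57 -1
SWAP    : -1 -57
SWAP    : -57 -1
MUL     : 57
PUSH 11 : 57 11
DIV     : 5
PUSH -5 : 5 -5
OVER    : 5 -5 5
ADD     : 5 0
ADD     : 5
PUSH -5 : 5 -5

[5, -5]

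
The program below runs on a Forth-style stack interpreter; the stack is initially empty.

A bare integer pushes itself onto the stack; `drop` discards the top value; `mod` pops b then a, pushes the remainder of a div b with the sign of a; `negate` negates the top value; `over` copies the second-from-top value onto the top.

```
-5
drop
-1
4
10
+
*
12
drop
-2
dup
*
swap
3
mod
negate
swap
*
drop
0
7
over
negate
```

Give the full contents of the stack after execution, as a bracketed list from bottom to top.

[0, 7, 0]

-5     → -5
drop   → (empty)
-1     → -1
4      → -1 4
10     → -1 4 10
+      → -1 14
*      → -14
12     → -14 12
drop   → -14
-2     → -14 -2
dup    → -14 -2 -2
*      → -14 4
swap   → 4 -14
3      → 4 -14 3
mod    → 4 -2
negate → 4 2
swap   → 2 4
*      → 8
drop   → (empty)
0      → 0
7      → 0 7
over   → 0 7 0
negate → 0 7 0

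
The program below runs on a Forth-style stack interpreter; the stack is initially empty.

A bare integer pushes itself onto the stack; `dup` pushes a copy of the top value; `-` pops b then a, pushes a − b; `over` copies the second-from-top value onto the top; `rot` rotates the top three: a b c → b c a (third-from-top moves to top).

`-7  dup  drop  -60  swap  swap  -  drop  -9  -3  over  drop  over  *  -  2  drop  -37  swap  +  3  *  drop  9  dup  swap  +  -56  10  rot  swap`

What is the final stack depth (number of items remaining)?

3

-7   -> -7
dup  -> -7 -7
drop -> -7
-60  -> -7 -60
swap -> -60 -7
swap -> -7 -60
-    -> 53
drop -> (empty)
-9   -> -9
-3   -> -9 -3
over -> -9 -3 -9
drop -> -9 -3
over -> -9 -3 -9
*    -> -9 27
-    -> -36
2    -> -36 2
drop -> -36
-37  -> -36 -37
swap -> -37 -36
+    -> -73
3    -> -73 3
*    -> -219
drop -> (empty)
9    -> 9
dup  -> 9 9
swap -> 9 9
+    -> 18
-56  -> 18 -56
10   -> 18 -56 10
rot  -> -56 10 18
swap -> -56 18 10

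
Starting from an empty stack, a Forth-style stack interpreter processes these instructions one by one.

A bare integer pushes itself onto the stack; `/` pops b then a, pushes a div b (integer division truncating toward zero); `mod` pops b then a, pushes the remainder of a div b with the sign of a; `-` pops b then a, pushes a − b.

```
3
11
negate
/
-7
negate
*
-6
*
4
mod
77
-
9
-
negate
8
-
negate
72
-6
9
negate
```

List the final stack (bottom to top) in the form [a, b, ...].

[-78, 72, -6, -9]

3       [3]
11      [3, 11]
negate  [3, -11]
/       [0]
-7      [0, -7]
negate  [0, 7]
*       [0]
-6      [0, -6]
*       [0]
4       [0, 4]
mod     [0]
77      [0, 77]
-       [-77]
9       [-77, 9]
-       [-86]
negate  [86]
8       [86, 8]
-       [78]
negate  [-78]
72      [-78, 72]
-6      [-78, 72, -6]
9       [-78, 72, -6, 9]
negate  [-78, 72, -6, -9]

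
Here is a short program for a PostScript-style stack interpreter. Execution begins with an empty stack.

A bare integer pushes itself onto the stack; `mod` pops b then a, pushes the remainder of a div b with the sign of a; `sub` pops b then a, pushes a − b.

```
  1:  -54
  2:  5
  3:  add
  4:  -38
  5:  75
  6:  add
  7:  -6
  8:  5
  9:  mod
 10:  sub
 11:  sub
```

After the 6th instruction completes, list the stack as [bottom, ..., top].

-54 -> [-54]
5   -> [-54, 5]
add -> [-49]
-38 -> [-49, -38]
75  -> [-49, -38, 75]
add -> [-49, 37]

[-49, 37]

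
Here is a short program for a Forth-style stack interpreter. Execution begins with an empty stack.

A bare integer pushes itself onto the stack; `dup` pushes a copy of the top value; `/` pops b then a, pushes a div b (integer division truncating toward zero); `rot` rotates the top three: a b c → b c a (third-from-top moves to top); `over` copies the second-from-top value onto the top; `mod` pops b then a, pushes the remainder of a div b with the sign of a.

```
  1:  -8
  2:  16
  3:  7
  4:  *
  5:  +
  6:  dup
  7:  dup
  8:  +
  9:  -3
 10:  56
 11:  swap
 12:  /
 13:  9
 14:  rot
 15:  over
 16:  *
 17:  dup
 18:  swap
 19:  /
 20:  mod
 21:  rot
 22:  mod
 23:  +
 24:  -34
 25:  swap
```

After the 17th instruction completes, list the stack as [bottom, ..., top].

-8   -> [-8]
16   -> [-8, 16]
7    -> [-8, 16, 7]
*    -> [-8, 112]
+    -> [104]
dup  -> [104, 104]
dup  -> [104, 104, 104]
+    -> [104, 208]
-3   -> [104, 208, -3]
56   -> [104, 208, -3, 56]
swap -> [104, 208, 56, -3]
/    -> [104, 208, -18]
9    -> [104, 208, -18, 9]
rot  -> [104, -18, 9, 208]
over -> [104, -18, 9, 208, 9]
*    -> [104, -18, 9, 1872]
dup  -> [104, -18, 9, 1872, 1872]

[104, -18, 9, 1872, 1872]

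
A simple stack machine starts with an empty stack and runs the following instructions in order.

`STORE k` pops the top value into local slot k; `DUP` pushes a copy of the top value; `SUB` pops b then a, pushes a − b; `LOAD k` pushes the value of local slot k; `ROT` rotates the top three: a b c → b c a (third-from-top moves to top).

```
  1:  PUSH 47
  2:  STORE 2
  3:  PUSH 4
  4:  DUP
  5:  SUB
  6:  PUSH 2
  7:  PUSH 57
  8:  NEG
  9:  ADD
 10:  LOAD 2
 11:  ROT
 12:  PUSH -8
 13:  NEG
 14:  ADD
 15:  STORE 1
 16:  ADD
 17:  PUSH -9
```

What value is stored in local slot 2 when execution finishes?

47

PUSH 47  [47]
STORE 2  []
PUSH 4   [4]
DUP      [4, 4]
SUB      [0]
PUSH 2   [0, 2]
PUSH 57  [0, 2, 57]
NEG      [0, 2, -57]
ADD      [0, -55]
LOAD 2   [0, -55, 47]
ROT      [-55, 47, 0]
PUSH -8  [-55, 47, 0, -8]
NEG      [-55, 47, 0, 8]
ADD      [-55, 47, 8]
STORE 1  [-55, 47]
ADD      [-8]
PUSH -9  [-8, -9]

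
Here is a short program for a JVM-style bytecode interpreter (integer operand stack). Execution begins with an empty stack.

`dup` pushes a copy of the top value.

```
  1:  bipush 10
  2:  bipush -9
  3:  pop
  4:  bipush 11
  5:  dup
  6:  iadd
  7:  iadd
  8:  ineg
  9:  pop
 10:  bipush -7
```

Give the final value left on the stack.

bipush 10 : 10
bipush -9 : 10 -9
pop       : 10
bipush 11 : 10 11
dup       : 10 11 11
iadd      : 10 22
iadd      : 32
ineg      : -32
pop       : (empty)
bipush -7 : -7

-7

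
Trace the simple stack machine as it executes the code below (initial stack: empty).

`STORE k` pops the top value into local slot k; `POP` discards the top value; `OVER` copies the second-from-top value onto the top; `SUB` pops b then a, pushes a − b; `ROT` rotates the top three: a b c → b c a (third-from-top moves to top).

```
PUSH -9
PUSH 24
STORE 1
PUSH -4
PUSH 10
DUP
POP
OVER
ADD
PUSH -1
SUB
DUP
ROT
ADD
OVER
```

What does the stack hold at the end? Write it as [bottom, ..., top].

[-9, 7, 3, 7]

PUSH -9 : [-9]
PUSH 24 : [-9, 24]
STORE 1 : [-9]
PUSH -4 : [-9, -4]
PUSH 10 : [-9, -4, 10]
DUP     : [-9, -4, 10, 10]
POP     : [-9, -4, 10]
OVER    : [-9, -4, 10, -4]
ADD     : [-9, -4, 6]
PUSH -1 : [-9, -4, 6, -1]
SUB     : [-9, -4, 7]
DUP     : [-9, -4, 7, 7]
ROT     : [-9, 7, 7, -4]
ADD     : [-9, 7, 3]
OVER    : [-9, 7, 3, 7]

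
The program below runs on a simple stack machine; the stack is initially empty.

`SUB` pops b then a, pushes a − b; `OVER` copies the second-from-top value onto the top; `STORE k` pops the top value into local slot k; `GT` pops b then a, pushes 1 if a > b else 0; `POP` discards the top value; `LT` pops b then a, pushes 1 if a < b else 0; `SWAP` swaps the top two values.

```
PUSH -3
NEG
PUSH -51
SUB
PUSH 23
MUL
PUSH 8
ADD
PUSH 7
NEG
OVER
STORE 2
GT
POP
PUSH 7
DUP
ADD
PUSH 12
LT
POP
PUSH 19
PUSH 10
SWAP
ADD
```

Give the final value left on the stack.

PUSH -3  → [-3]
NEG      → [3]
PUSH -51 → [3, -51]
SUB      → [54]
PUSH 23  → [54, 23]
MUL      → [1242]
PUSH 8   → [1242, 8]
ADD      → [1250]
PUSH 7   → [1250, 7]
NEG      → [1250, -7]
OVER     → [1250, -7, 1250]
STORE 2  → [1250, -7]
GT       → [1]
POP      → []
PUSH 7   → [7]
DUP      → [7, 7]
ADD      → [14]
PUSH 12  → [14, 12]
LT       → [0]
POP      → []
PUSH 19  → [19]
PUSH 10  → [19, 10]
SWAP     → [10, 19]
ADD      → [29]

29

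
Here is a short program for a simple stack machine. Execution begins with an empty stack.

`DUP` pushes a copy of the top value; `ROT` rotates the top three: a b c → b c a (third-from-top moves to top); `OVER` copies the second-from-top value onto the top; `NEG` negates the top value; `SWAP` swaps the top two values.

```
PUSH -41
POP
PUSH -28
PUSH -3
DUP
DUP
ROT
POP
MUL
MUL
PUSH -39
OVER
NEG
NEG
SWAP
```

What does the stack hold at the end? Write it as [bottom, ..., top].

[-252, -252, -39]

PUSH -41 : [-41]
POP      : []
PUSH -28 : [-28]
PUSH -3  : [-28, -3]
DUP      : [-28, -3, -3]
DUP      : [-28, -3, -3, -3]
ROT      : [-28, -3, -3, -3]
POP      : [-28, -3, -3]
MUL      : [-28, 9]
MUL      : [-252]
PUSH -39 : [-252, -39]
OVER     : [-252, -39, -252]
NEG      : [-252, -39, 252]
NEG      : [-252, -39, -252]
SWAP     : [-252, -252, -39]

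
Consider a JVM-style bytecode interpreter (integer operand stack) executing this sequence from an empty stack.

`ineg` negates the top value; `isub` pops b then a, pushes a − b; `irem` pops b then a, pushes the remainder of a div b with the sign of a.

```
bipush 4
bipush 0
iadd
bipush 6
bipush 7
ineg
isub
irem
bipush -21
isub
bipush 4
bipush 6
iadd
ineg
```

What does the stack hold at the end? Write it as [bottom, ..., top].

[25, -10]

bipush 4   → [4]
bipush 0   → [4, 0]
iadd       → [4]
bipush 6   → [4, 6]
bipush 7   → [4, 6, 7]
ineg       → [4, 6, -7]
isub       → [4, 13]
irem       → [4]
bipush -21 → [4, -21]
isub       → [25]
bipush 4   → [25, 4]
bipush 6   → [25, 4, 6]
iadd       → [25, 10]
ineg       → [25, -10]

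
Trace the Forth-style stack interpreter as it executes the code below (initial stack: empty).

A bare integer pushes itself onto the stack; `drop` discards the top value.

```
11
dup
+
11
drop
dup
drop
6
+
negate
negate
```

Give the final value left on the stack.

11      [11]
dup     [11, 11]
+       [22]
11      [22, 11]
drop    [22]
dup     [22, 22]
drop    [22]
6       [22, 6]
+       [28]
negate  [-28]
negate  [28]

28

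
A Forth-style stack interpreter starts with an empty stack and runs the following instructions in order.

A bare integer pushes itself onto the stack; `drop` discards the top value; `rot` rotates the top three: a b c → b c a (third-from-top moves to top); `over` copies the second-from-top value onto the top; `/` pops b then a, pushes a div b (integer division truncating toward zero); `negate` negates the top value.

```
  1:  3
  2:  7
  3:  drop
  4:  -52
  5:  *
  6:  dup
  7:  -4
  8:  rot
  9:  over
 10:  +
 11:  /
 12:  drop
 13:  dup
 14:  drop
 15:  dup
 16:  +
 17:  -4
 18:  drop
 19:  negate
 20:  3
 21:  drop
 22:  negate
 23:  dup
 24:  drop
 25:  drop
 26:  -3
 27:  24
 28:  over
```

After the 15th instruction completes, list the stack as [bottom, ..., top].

[-156, -156]

3    -> [3]
7    -> [3, 7]
drop -> [3]
-52  -> [3, -52]
*    -> [-156]
dup  -> [-156, -156]
-4   -> [-156, -156, -4]
rot  -> [-156, -4, -156]
over -> [-156, -4, -156, -4]
+    -> [-156, -4, -160]
/    -> [-156, 0]
drop -> [-156]
dup  -> [-156, -156]
drop -> [-156]
dup  -> [-156, -156]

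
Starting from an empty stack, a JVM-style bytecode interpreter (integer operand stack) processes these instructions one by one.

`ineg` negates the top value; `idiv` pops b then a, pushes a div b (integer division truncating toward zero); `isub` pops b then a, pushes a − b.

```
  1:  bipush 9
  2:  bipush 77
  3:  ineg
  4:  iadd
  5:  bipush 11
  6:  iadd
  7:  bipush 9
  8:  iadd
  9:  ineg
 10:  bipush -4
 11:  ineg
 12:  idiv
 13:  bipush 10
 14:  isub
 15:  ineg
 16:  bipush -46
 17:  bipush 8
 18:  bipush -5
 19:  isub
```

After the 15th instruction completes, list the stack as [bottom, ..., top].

[-2]

bipush 9  -> 9
bipush 77 -> 9 77
ineg      -> 9 -77
iadd      -> -68
bipush 11 -> -68 11
iadd      -> -57
bipush 9  -> -57 9
iadd      -> -48
ineg      -> 48
bipush -4 -> 48 -4
ineg      -> 48 4
idiv      -> 12
bipush 10 -> 12 10
isub      -> 2
ineg      -> -2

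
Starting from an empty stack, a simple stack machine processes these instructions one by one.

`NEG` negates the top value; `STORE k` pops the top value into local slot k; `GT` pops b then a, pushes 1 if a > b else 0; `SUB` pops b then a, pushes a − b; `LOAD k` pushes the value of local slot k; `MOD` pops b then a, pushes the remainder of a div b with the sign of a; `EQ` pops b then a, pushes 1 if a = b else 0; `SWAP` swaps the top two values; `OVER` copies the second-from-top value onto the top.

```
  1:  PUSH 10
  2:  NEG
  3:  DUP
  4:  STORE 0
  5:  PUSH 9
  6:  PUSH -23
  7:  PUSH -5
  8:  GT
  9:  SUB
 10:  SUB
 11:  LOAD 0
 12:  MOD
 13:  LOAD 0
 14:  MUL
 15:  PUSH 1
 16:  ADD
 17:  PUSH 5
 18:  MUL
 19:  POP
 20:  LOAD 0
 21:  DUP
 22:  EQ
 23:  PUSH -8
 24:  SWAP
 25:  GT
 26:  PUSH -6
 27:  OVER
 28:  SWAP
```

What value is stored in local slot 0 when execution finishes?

-10

PUSH 10   [10]
NEG       [-10]
DUP       [-10, -10]
STORE 0   [-10]
PUSH 9    [-10, 9]
PUSH -23  [-10, 9, -23]
PUSH -5   [-10, 9, -23, -5]
GT        [-10, 9, 0]
SUB       [-10, 9]
SUB       [-19]
LOAD 0    [-19, -10]
MOD       [-9]
LOAD 0    [-9, -10]
MUL       [90]
PUSH 1    [90, 1]
ADD       [91]
PUSH 5    [91, 5]
MUL       [455]
POP       []
LOAD 0    [-10]
DUP       [-10, -10]
EQ        [1]
PUSH -8   [1, -8]
SWAP      [-8, 1]
GT        [0]
PUSH -6   [0, -6]
OVER      [0, -6, 0]
SWAP      [0, 0, -6]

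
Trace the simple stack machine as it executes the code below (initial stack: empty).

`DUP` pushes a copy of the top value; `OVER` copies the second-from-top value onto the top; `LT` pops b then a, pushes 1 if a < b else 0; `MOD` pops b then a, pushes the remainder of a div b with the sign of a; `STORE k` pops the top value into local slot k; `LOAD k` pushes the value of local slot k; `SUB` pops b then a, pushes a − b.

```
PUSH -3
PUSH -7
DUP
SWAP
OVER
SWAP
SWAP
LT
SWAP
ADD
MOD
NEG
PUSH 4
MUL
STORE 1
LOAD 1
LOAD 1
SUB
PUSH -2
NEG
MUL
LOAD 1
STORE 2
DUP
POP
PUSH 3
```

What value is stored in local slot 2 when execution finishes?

12

PUSH -3 : -3
PUSH -7 : -3 -7
DUP     : -3 -7 -7
SWAP    : -3 -7 -7
OVER    : -3 -7 -7 -7
SWAP    : -3 -7 -7 -7
SWAP    : -3 -7 -7 -7
LT      : -3 -7 0
SWAP    : -3 0 -7
ADD     : -3 -7
MOD     : -3
NEG     : 3
PUSH 4  : 3 4
MUL     : 12
STORE 1 : (empty)
LOAD 1  : 12
LOAD 1  : 12 12
SUB     : 0
PUSH -2 : 0 -2
NEG     : 0 2
MUL     : 0
LOAD 1  : 0 12
STORE 2 : 0
DUP     : 0 0
POP     : 0
PUSH 3  : 0 3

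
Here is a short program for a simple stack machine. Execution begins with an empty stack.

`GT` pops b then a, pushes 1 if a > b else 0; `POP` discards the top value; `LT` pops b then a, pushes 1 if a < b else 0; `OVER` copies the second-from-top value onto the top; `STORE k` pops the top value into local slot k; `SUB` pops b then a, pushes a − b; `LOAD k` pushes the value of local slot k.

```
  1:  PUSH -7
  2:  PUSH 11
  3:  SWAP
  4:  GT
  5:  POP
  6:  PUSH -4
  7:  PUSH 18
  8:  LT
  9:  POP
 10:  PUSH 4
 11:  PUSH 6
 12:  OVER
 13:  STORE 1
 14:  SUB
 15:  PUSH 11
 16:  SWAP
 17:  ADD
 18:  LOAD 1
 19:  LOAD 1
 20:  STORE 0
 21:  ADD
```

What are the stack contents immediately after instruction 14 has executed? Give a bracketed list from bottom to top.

[-2]

PUSH -7  -7
PUSH 11  -7 11
SWAP     11 -7
GT       1
POP      (empty)
PUSH -4  -4
PUSH 18  -4 18
LT       1
POP      (empty)
PUSH 4   4
PUSH 6   4 6
OVER     4 6 4
STORE 1  4 6
SUB      -2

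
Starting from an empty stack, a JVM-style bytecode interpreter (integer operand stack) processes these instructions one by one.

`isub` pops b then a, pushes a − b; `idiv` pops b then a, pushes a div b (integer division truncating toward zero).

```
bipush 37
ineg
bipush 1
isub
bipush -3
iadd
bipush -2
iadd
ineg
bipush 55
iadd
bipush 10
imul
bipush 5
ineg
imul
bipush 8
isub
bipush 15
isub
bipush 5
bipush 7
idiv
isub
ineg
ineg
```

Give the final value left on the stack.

bipush 37 -> 37
ineg      -> -37
bipush 1  -> -37 1
isub      -> -38
bipush -3 -> -38 -3
iadd      -> -41
bipush -2 -> -41 -2
iadd      -> -43
ineg      -> 43
bipush 55 -> 43 55
iadd      -> 98
bipush 10 -> 98 10
imul      -> 980
bipush 5  -> 980 5
ineg      -> 980 -5
imul      -> -4900
bipush 8  -> -4900 8
isub      -> -4908
bipush 15 -> -4908 15
isub      -> -4923
bipush 5  -> -4923 5
bipush 7  -> -4923 5 7
idiv      -> -4923 0
isub      -> -4923
ineg      -> 4923
ineg      -> -4923

-4923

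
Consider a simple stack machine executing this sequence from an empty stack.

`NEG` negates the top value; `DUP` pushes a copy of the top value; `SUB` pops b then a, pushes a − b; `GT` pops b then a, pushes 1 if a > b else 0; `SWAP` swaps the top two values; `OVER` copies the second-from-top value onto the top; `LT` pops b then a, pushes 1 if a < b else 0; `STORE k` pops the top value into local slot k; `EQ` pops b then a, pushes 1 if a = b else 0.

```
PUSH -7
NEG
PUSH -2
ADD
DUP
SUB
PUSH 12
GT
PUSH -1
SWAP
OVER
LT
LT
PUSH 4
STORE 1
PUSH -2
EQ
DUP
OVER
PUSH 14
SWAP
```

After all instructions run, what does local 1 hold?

4

PUSH -7 → [-7]
NEG     → [7]
PUSH -2 → [7, -2]
ADD     → [5]
DUP     → [5, 5]
SUB     → [0]
PUSH 12 → [0, 12]
GT      → [0]
PUSH -1 → [0, -1]
SWAP    → [-1, 0]
OVER    → [-1, 0, -1]
LT      → [-1, 0]
LT      → [1]
PUSH 4  → [1, 4]
STORE 1 → [1]
PUSH -2 → [1, -2]
EQ      → [0]
DUP     → [0, 0]
OVER    → [0, 0, 0]
PUSH 14 → [0, 0, 0, 14]
SWAP    → [0, 0, 14, 0]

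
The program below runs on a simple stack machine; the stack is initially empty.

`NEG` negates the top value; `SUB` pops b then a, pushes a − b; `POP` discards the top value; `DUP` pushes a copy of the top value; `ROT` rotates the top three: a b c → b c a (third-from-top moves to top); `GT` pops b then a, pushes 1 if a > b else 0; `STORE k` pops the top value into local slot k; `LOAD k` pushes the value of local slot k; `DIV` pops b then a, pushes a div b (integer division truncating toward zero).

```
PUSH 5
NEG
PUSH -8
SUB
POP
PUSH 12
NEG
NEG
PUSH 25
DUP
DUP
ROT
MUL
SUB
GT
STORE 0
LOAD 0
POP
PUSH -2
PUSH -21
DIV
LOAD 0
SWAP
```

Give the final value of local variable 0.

1

PUSH 5   → 5
NEG      → -5
PUSH -8  → -5 -8
SUB      → 3
POP      → (empty)
PUSH 12  → 12
NEG      → -12
NEG      → 12
PUSH 25  → 12 25
DUP      → 12 25 25
DUP      → 12 25 25 25
ROT      → 12 25 25 25
MUL      → 12 25 625
SUB      → 12 -600
GT       → 1
STORE 0  → (empty)
LOAD 0   → 1
POP      → (empty)
PUSH -2  → -2
PUSH -21 → -2 -21
DIV      → 0
LOAD 0   → 0 1
SWAP     → 1 0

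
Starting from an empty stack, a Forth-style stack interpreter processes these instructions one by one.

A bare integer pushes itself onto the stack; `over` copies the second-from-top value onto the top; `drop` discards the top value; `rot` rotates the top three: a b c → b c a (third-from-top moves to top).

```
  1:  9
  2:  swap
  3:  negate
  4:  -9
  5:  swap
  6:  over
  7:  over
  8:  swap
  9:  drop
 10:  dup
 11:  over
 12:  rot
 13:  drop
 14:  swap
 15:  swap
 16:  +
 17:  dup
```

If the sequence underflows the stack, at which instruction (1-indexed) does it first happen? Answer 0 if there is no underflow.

9  [9]
swap  — needs 2 operands, stack has 1 → underflow

2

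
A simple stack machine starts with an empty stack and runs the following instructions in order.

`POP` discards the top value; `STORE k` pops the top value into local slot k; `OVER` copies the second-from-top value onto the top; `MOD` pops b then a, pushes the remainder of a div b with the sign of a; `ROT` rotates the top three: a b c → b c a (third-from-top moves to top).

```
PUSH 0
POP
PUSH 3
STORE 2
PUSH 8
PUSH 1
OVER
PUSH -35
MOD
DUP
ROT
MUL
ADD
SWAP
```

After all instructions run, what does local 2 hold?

PUSH 0   : [0]
POP      : []
PUSH 3   : [3]
STORE 2  : []
PUSH 8   : [8]
PUSH 1   : [8, 1]
OVER     : [8, 1, 8]
PUSH -35 : [8, 1, 8, -35]
MOD      : [8, 1, 8]
DUP      : [8, 1, 8, 8]
ROT      : [8, 8, 8, 1]
MUL      : [8, 8, 8]
ADD      : [8, 16]
SWAP     : [16, 8]

3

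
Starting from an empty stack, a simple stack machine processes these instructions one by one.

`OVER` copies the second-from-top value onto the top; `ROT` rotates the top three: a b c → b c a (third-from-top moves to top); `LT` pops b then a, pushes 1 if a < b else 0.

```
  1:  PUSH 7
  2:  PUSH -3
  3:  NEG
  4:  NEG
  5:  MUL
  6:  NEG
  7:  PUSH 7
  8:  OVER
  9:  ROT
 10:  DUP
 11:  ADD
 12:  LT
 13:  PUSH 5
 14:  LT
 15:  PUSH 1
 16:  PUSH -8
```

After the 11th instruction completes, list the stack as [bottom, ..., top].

[7, 21, 42]

PUSH 7  : 7
PUSH -3 : 7 -3
NEG     : 7 3
NEG     : 7 -3
MUL     : -21
NEG     : 21
PUSH 7  : 21 7
OVER    : 21 7 21
ROT     : 7 21 21
DUP     : 7 21 21 21
ADD     : 7 21 42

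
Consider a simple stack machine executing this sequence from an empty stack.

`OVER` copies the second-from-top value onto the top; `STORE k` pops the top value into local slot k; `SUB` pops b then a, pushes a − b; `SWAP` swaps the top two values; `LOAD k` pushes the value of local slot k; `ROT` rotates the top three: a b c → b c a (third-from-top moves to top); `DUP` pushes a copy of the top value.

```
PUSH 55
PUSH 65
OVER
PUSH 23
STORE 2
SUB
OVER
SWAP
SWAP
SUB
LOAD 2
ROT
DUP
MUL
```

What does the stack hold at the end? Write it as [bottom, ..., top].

[-45, 23, 3025]

PUSH 55 → 55
PUSH 65 → 55 65
OVER    → 55 65 55
PUSH 23 → 55 65 55 23
STORE 2 → 55 65 55
SUB     → 55 10
OVER    → 55 10 55
SWAP    → 55 55 10
SWAP    → 55 10 55
SUB     → 55 -45
LOAD 2  → 55 -45 23
ROT     → -45 23 55
DUP     → -45 23 55 55
MUL     → -45 23 3025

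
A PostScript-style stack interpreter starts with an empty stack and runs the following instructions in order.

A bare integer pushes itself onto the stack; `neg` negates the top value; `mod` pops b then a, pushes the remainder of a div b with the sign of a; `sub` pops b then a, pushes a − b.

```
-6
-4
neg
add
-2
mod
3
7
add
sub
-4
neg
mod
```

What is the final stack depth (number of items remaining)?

1

-6  -> -6
-4  -> -6 -4
neg -> -6 4
add -> -2
-2  -> -2 -2
mod -> 0
3   -> 0 3
7   -> 0 3 7
add -> 0 10
sub -> -10
-4  -> -10 -4
neg -> -10 4
mod -> -2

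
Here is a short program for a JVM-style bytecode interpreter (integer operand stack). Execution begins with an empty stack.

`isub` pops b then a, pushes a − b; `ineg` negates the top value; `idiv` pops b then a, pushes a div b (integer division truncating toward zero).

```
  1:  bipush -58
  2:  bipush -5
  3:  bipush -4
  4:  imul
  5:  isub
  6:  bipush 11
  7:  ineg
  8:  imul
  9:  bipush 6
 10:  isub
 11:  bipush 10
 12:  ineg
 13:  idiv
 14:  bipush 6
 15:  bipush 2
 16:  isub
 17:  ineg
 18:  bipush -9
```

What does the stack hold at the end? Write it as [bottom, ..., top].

bipush -58 -> [-58]
bipush -5  -> [-58, -5]
bipush -4  -> [-58, -5, -4]
imul       -> [-58, 20]
isub       -> [-78]
bipush 11  -> [-78, 11]
ineg       -> [-78, -11]
imul       -> [858]
bipush 6   -> [858, 6]
isub       -> [852]
bipush 10  -> [852, 10]
ineg       -> [852, -10]
idiv       -> [-85]
bipush 6   -> [-85, 6]
bipush 2   -> [-85, 6, 2]
isub       -> [-85, 4]
ineg       -> [-85, -4]
bipush -9  -> [-85, -4, -9]

[-85, -4, -9]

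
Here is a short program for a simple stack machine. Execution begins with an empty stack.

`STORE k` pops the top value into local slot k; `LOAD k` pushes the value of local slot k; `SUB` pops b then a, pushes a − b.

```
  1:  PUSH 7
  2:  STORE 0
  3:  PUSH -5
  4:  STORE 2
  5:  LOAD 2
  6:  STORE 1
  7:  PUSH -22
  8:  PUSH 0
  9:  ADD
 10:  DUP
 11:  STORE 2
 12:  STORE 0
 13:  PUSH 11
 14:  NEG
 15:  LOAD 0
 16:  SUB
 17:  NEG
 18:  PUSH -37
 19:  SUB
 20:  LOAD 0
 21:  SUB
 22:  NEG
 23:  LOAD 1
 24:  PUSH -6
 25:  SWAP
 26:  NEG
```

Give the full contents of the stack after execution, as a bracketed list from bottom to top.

PUSH 7   : [7]
STORE 0  : []
PUSH -5  : [-5]
STORE 2  : []
LOAD 2   : [-5]
STORE 1  : []
PUSH -22 : [-22]
PUSH 0   : [-22, 0]
ADD      : [-22]
DUP      : [-22, -22]
STORE 2  : [-22]
STORE 0  : []
PUSH 11  : [11]
NEG      : [-11]
LOAD 0   : [-11, -22]
SUB      : [11]
NEG      : [-11]
PUSH -37 : [-11, -37]
SUB      : [26]
LOAD 0   : [26, -22]
SUB      : [48]
NEG      : [-48]
LOAD 1   : [-48, -5]
PUSH -6  : [-48, -5, -6]
SWAP     : [-48, -6, -5]
NEG      : [-48, -6, 5]

[-48, -6, 5]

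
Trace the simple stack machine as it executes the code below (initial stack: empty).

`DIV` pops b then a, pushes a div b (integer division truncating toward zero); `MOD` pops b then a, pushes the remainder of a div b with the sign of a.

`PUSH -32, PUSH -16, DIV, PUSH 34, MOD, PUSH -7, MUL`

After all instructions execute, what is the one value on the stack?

PUSH -32 -> -32
PUSH -16 -> -32 -16
DIV      -> 2
PUSH 34  -> 2 34
MOD      -> 2
PUSH -7  -> 2 -7
MUL      -> -14

-14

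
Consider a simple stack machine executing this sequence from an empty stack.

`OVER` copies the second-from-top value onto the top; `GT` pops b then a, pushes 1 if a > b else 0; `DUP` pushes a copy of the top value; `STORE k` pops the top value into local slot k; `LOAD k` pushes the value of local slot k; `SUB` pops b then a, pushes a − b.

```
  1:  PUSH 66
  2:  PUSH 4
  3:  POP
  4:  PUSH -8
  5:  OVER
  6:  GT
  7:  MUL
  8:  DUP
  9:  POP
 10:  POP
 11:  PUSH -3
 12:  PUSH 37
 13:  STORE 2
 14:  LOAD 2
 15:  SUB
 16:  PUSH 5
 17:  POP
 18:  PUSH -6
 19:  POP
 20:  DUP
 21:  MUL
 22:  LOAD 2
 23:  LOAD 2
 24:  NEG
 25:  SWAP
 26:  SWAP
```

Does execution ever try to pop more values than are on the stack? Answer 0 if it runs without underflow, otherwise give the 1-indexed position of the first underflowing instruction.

0

PUSH 66 -> 66
PUSH 4  -> 66 4
POP     -> 66
PUSH -8 -> 66 -8
OVER    -> 66 -8 66
GT      -> 66 0
MUL     -> 0
DUP     -> 0 0
POP     -> 0
POP     -> (empty)
PUSH -3 -> -3
PUSH 37 -> -3 37
STORE 2 -> -3
LOAD 2  -> -3 37
SUB     -> -40
PUSH 5  -> -40 5
POP     -> -40
PUSH -6 -> -40 -6
POP     -> -40
DUP     -> -40 -40
MUL     -> 1600
LOAD 2  -> 1600 37
LOAD 2  -> 1600 37 37
NEG     -> 1600 37 -37
SWAP    -> 1600 -37 37
SWAP    -> 1600 37 -37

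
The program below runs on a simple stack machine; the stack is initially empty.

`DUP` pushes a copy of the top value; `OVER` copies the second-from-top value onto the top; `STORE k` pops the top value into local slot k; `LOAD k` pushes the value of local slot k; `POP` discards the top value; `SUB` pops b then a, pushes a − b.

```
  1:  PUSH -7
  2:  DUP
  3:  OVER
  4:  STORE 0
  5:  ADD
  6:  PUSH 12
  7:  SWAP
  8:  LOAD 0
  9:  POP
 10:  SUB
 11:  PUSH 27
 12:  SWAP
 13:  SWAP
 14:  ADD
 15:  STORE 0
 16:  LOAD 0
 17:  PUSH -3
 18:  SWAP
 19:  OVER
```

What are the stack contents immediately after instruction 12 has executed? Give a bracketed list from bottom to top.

[27, 26]

PUSH -7  -7
DUP      -7 -7
OVER     -7 -7 -7
STORE 0  -7 -7
ADD      -14
PUSH 12  -14 12
SWAP     12 -14
LOAD 0   12 -14 -7
POP      12 -14
SUB      26
PUSH 27  26 27
SWAP     27 26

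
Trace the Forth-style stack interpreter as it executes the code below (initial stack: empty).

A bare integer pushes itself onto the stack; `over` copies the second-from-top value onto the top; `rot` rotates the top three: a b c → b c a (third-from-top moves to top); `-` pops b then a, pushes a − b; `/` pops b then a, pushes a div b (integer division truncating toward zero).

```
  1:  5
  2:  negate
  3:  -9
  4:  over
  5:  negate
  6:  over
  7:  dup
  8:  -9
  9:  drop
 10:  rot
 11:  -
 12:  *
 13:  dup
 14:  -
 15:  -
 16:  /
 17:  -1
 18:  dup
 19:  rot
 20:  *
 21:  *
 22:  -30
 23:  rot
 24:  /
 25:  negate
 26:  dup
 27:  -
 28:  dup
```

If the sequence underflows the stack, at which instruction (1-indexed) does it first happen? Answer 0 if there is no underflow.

23

5       5
negate  -5
-9      -5 -9
over    -5 -9 -5
negate  -5 -9 5
over    -5 -9 5 -9
dup     -5 -9 5 -9 -9
-9      -5 -9 5 -9 -9 -9
drop    -5 -9 5 -9 -9
rot     -5 -9 -9 -9 5
-       -5 -9 -9 -14
*       -5 -9 126
dup     -5 -9 126 126
-       -5 -9 0
-       -5 -9
/       0
-1      0 -1
dup     0 -1 -1
rot     -1 -1 0
*       -1 0
*       0
-30     0 -30
rot  — needs 3 operands, stack has 2 → underflow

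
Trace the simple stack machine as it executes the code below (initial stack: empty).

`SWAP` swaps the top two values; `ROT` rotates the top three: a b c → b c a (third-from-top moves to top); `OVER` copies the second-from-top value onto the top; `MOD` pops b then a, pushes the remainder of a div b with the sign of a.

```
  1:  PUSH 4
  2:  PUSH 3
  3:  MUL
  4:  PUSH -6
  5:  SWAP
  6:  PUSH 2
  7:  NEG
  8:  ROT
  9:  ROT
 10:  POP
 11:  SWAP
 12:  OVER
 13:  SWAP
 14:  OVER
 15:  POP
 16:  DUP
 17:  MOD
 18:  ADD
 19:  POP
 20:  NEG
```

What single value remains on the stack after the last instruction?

6

PUSH 4  → [4]
PUSH 3  → [4, 3]
MUL     → [12]
PUSH -6 → [12, -6]
SWAP    → [-6, 12]
PUSH 2  → [-6, 12, 2]
NEG     → [-6, 12, -2]
ROT     → [12, -2, -6]
ROT     → [-2, -6, 12]
POP     → [-2, -6]
SWAP    → [-6, -2]
OVER    → [-6, -2, -6]
SWAP    → [-6, -6, -2]
OVER    → [-6, -6, -2, -6]
POP     → [-6, -6, -2]
DUP     → [-6, -6, -2, -2]
MOD     → [-6, -6, 0]
ADD     → [-6, -6]
POP     → [-6]
NEG     → [6]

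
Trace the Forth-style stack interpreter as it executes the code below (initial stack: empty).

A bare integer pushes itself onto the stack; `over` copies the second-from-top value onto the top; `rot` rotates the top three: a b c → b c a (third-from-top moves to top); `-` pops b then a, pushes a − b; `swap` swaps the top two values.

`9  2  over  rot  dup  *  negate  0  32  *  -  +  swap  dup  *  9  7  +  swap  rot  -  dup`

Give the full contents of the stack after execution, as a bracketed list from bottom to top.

9      -> 9
2      -> 9 2
over   -> 9 2 9
rot    -> 2 9 9
dup    -> 2 9 9 9
*      -> 2 9 81
negate -> 2 9 -81
0      -> 2 9 -81 0
32     -> 2 9 -81 0 32
*      -> 2 9 -81 0
-      -> 2 9 -81
+      -> 2 -72
swap   -> -72 2
dup    -> -72 2 2
*      -> -72 4
9      -> -72 4 9
7      -> -72 4 9 7
+      -> -72 4 16
swap   -> -72 16 4
rot    -> 16 4 -72
-      -> 16 76
dup    -> 16 76 76

[16, 76, 76]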